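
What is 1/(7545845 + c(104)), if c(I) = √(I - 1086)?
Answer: 7545845/56939776765007 - I*√982/56939776765007 ≈ 1.3252e-7 - 5.5035e-13*I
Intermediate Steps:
c(I) = √(-1086 + I)
1/(7545845 + c(104)) = 1/(7545845 + √(-1086 + 104)) = 1/(7545845 + √(-982)) = 1/(7545845 + I*√982)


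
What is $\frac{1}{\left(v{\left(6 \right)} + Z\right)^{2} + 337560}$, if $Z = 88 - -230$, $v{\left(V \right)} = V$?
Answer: $\frac{1}{442536} \approx 2.2597 \cdot 10^{-6}$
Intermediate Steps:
$Z = 318$ ($Z = 88 + 230 = 318$)
$\frac{1}{\left(v{\left(6 \right)} + Z\right)^{2} + 337560} = \frac{1}{\left(6 + 318\right)^{2} + 337560} = \frac{1}{324^{2} + 337560} = \frac{1}{104976 + 337560} = \frac{1}{442536}$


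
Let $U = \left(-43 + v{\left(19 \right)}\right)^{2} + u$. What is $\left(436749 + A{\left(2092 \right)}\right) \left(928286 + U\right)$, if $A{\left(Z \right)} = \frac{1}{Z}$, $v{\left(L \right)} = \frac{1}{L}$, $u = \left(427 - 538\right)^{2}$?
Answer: $\frac{310856391281983547}{755212} \approx 4.1161 \cdot 10^{11}$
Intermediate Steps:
$u = 12321$ ($u = \left(-111\right)^{2} = 12321$)
$U = \frac{5113737}{361}$ ($U = \left(-43 + \frac{1}{19}\right)^{2} + 12321 = \left(- \frac{816}{19}\right)^{2} + 12321 = \frac{665856}{361} + 12321 = \frac{5113737}{361} \approx 14165.0$)
$\left(436749 + A{\left(2092 \right)}\right) \left(928286 + U\right) = \left(436749 + \frac{1}{2092}\right) \left(928286 + \frac{5113737}{361}\right) = \left(436749 + \frac{1}{2092}\right) \frac{340224983}{361} = \frac{913678909}{2092} \cdot \frac{340224983}{361} = \frac{310856391281983547}{755212}$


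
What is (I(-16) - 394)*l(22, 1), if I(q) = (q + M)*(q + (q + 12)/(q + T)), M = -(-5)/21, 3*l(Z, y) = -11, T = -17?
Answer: 99598/189 ≈ 526.97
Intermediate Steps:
l(Z, y) = -11/3 (l(Z, y) = (⅓)*(-11) = -11/3)
M = 5/21 (M = -(-5)/21 = -1*(-5/21) = 5/21 ≈ 0.23810)
I(q) = (5/21 + q)*(q + (12 + q)/(-17 + q)) (I(q) = (q + 5/21)*(q + (q + 12)/(q - 17)) = (5/21 + q)*(q + (12 + q)/(-17 + q)))
(I(-16) - 394)*l(22, 1) = ((60 - 331*(-16)² + 21*(-16)³ + 172*(-16))/(21*(-17 - 16)) - 394)*(-11/3) = ((1/21)*(60 - 331*256 + 21*(-4096) - 2752)/(-33) - 394)*(-11/3) = ((1/21)*(-1/33)*(60 - 84736 - 86016 - 2752) - 394)*(-11/3) = ((1/21)*(-1/33)*(-173444) - 394)*(-11/3) = (173444/693 - 394)*(-11/3) = -99598/693*(-11/3) = 99598/189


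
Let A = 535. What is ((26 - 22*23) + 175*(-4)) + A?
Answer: -645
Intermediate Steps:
((26 - 22*23) + 175*(-4)) + A = ((26 - 22*23) + 175*(-4)) + 535 = ((26 - 506) - 700) + 535 = (-480 - 700) + 535 = -1180 + 535 = -645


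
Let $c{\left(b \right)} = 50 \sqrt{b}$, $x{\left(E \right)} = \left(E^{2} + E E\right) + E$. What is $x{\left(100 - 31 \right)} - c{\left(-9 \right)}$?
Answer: $9591 - 150 i \approx 9591.0 - 150.0 i$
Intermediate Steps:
$x{\left(E \right)} = E + 2 E^{2}$ ($x{\left(E \right)} = \left(E^{2} + E^{2}\right) + E = 2 E^{2} + E = E + 2 E^{2}$)
$x{\left(100 - 31 \right)} - c{\left(-9 \right)} = \left(100 - 31\right) \left(1 + 2 \left(100 - 31\right)\right) - 50 \sqrt{-9} = \left(100 - 31\right) \left(1 + 2 \left(100 - 31\right)\right) - 50 \cdot 3 i = 69 \left(1 + 2 \cdot 69\right) - 150 i = 69 \left(1 + 138\right) - 150 i = 69 \cdot 139 - 150 i = 9591 - 150 i$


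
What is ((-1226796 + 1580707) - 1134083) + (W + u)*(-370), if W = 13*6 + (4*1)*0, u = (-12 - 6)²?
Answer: -928912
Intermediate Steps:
u = 324 (u = (-18)² = 324)
W = 78 (W = 78 + 4*0 = 78 + 0 = 78)
((-1226796 + 1580707) - 1134083) + (W + u)*(-370) = ((-1226796 + 1580707) - 1134083) + (78 + 324)*(-370) = (353911 - 1134083) + 402*(-370) = -780172 - 148740 = -928912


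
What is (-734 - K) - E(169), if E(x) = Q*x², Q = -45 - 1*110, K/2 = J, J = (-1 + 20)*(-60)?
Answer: 4428501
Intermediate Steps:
J = -1140 (J = 19*(-60) = -1140)
K = -2280 (K = 2*(-1140) = -2280)
Q = -155 (Q = -45 - 110 = -155)
E(x) = -155*x²
(-734 - K) - E(169) = (-734 - 1*(-2280)) - (-155)*169² = (-734 + 2280) - (-155)*28561 = 1546 - 1*(-4426955) = 1546 + 4426955 = 4428501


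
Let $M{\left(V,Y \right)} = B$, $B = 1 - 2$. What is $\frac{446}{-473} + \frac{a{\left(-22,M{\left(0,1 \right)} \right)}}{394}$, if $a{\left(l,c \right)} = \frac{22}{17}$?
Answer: $- \frac{1488451}{1584077} \approx -0.93963$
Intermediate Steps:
$B = -1$ ($B = 1 - 2 = -1$)
$M{\left(V,Y \right)} = -1$
$a{\left(l,c \right)} = \frac{22}{17}$ ($a{\left(l,c \right)} = 22 \cdot \frac{1}{17} = \frac{22}{17}$)
$\frac{446}{-473} + \frac{a{\left(-22,M{\left(0,1 \right)} \right)}}{394} = \frac{446}{-473} + \frac{22}{17 \cdot 394} = 446 \left(- \frac{1}{473}\right) + \frac{22}{17} \cdot \frac{1}{394} = - \frac{446}{473} + \frac{11}{3349} = - \frac{1488451}{1584077}$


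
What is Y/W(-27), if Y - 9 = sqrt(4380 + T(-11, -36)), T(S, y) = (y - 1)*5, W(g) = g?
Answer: -1/3 - sqrt(4195)/27 ≈ -2.7322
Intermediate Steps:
T(S, y) = -5 + 5*y (T(S, y) = (-1 + y)*5 = -5 + 5*y)
Y = 9 + sqrt(4195) (Y = 9 + sqrt(4380 + (-5 + 5*(-36))) = 9 + sqrt(4380 + (-5 - 180)) = 9 + sqrt(4380 - 185) = 9 + sqrt(4195) ≈ 73.769)
Y/W(-27) = (9 + sqrt(4195))/(-27) = (9 + sqrt(4195))*(-1/27) = -1/3 - sqrt(4195)/27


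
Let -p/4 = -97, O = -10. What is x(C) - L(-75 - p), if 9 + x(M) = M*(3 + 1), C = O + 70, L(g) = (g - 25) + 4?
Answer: 715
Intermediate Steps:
p = 388 (p = -4*(-97) = 388)
L(g) = -21 + g (L(g) = (-25 + g) + 4 = -21 + g)
C = 60 (C = -10 + 70 = 60)
x(M) = -9 + 4*M (x(M) = -9 + M*(3 + 1) = -9 + M*4 = -9 + 4*M)
x(C) - L(-75 - p) = (-9 + 4*60) - (-21 + (-75 - 1*388)) = (-9 + 240) - (-21 + (-75 - 388)) = 231 - (-21 - 463) = 231 - 1*(-484) = 231 + 484 = 715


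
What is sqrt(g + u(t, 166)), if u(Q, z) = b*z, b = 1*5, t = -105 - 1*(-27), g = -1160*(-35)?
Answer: sqrt(41430) ≈ 203.54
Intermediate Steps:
g = 40600
t = -78 (t = -105 + 27 = -78)
b = 5
u(Q, z) = 5*z
sqrt(g + u(t, 166)) = sqrt(40600 + 5*166) = sqrt(40600 + 830) = sqrt(41430)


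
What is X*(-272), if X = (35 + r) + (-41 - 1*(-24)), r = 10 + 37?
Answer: -17680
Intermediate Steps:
r = 47
X = 65 (X = (35 + 47) + (-41 - 1*(-24)) = 82 + (-41 + 24) = 82 - 17 = 65)
X*(-272) = 65*(-272) = -17680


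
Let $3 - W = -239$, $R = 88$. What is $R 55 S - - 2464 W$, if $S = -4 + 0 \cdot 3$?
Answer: $576928$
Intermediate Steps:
$W = 242$ ($W = 3 - -239 = 3 + 239 = 242$)
$S = -4$ ($S = -4 + 0 = -4$)
$R 55 S - - 2464 W = 88 \cdot 55 \left(-4\right) - \left(-2464\right) 242 = 4840 \left(-4\right) - -596288 = -19360 + 596288 = 576928$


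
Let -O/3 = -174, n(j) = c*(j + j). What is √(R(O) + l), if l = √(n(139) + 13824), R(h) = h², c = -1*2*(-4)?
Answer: 2*√(68121 + √1003) ≈ 522.12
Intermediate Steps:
c = 8 (c = -2*(-4) = 8)
n(j) = 16*j (n(j) = 8*(j + j) = 8*(2*j) = 16*j)
O = 522 (O = -3*(-174) = 522)
l = 4*√1003 (l = √(16*139 + 13824) = √(2224 + 13824) = √16048 = 4*√1003 ≈ 126.68)
√(R(O) + l) = √(522² + 4*√1003) = √(272484 + 4*√1003)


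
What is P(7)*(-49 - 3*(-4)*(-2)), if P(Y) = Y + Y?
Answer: -1022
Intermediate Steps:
P(Y) = 2*Y
P(7)*(-49 - 3*(-4)*(-2)) = (2*7)*(-49 - 3*(-4)*(-2)) = 14*(-49 + 12*(-2)) = 14*(-49 - 24) = 14*(-73) = -1022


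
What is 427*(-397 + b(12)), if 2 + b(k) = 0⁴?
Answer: -170373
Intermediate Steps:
b(k) = -2 (b(k) = -2 + 0⁴ = -2 + 0 = -2)
427*(-397 + b(12)) = 427*(-397 - 2) = 427*(-399) = -170373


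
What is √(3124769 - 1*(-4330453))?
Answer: 3*√828358 ≈ 2730.4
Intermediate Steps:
√(3124769 - 1*(-4330453)) = √(3124769 + 4330453) = √7455222 = 3*√828358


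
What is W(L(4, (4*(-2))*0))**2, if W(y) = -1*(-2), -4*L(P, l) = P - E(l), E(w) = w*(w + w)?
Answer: 4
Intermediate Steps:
E(w) = 2*w**2 (E(w) = w*(2*w) = 2*w**2)
L(P, l) = l**2/2 - P/4 (L(P, l) = -(P - 2*l**2)/4 = l**2/2 - P/4)
W(y) = 2
W(L(4, (4*(-2))*0))**2 = 2**2 = 4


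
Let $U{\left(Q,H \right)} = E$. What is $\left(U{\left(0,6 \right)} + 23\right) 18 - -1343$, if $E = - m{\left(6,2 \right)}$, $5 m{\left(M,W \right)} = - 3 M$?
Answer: $\frac{9109}{5} \approx 1821.8$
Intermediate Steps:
$m{\left(M,W \right)} = - \frac{3 M}{5}$ ($m{\left(M,W \right)} = \frac{\left(-3\right) M}{5} = - \frac{3 M}{5}$)
$E = \frac{18}{5}$ ($E = - \frac{\left(-3\right) 6}{5} = \left(-1\right) \left(- \frac{18}{5}\right) = \frac{18}{5} \approx 3.6$)
$U{\left(Q,H \right)} = \frac{18}{5}$
$\left(U{\left(0,6 \right)} + 23\right) 18 - -1343 = \left(\frac{18}{5} + 23\right) 18 - -1343 = \frac{133}{5} \cdot 18 + 1343 = \frac{2394}{5} + 1343 = \frac{9109}{5}$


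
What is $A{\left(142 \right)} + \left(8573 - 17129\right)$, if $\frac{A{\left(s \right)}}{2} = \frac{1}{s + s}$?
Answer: $- \frac{1214951}{142} \approx -8556.0$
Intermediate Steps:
$A{\left(s \right)} = \frac{1}{s}$ ($A{\left(s \right)} = \frac{2}{s + s} = \frac{2}{2 s} = 2 \frac{1}{2 s} = \frac{1}{s}$)
$A{\left(142 \right)} + \left(8573 - 17129\right) = \frac{1}{142} + \left(8573 - 17129\right) = \frac{1}{142} - 8556 = - \frac{1214951}{142}$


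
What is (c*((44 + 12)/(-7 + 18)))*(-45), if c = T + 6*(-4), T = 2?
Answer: 5040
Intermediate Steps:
c = -22 (c = 2 + 6*(-4) = 2 - 24 = -22)
(c*((44 + 12)/(-7 + 18)))*(-45) = -22*(44 + 12)/(-7 + 18)*(-45) = -1232/11*(-45) = -22*56/11*(-45) = -112*(-45) = 5040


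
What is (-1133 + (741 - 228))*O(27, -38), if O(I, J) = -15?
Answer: 9300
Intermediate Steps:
(-1133 + (741 - 228))*O(27, -38) = (-1133 + (741 - 228))*(-15) = (-1133 + 513)*(-15) = -620*(-15) = 9300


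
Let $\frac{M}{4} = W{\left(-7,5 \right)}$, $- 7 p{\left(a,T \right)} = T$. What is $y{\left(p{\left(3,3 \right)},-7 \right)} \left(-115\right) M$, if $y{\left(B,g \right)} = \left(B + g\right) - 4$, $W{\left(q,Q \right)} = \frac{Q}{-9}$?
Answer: $- \frac{184000}{63} \approx -2920.6$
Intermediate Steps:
$W{\left(q,Q \right)} = - \frac{Q}{9}$ ($W{\left(q,Q \right)} = Q \left(- \frac{1}{9}\right) = - \frac{Q}{9}$)
$p{\left(a,T \right)} = - \frac{T}{7}$
$y{\left(B,g \right)} = -4 + B + g$
$M = - \frac{20}{9}$ ($M = 4 \left(\left(- \frac{1}{9}\right) 5\right) = 4 \left(- \frac{5}{9}\right) = - \frac{20}{9} \approx -2.2222$)
$y{\left(p{\left(3,3 \right)},-7 \right)} \left(-115\right) M = \left(-4 - \frac{3}{7} - 7\right) \left(-115\right) \left(- \frac{20}{9}\right) = \left(- \frac{80}{7}\right) \left(-115\right) \left(- \frac{20}{9}\right) = \frac{9200}{7} \left(- \frac{20}{9}\right) = - \frac{184000}{63}$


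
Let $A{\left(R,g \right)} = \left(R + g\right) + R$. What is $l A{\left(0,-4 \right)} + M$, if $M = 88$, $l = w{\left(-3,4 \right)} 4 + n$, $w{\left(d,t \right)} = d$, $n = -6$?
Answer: $160$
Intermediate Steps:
$A{\left(R,g \right)} = g + 2 R$
$l = -18$ ($l = \left(-3\right) 4 - 6 = -12 - 6 = -18$)
$l A{\left(0,-4 \right)} + M = - 18 \left(-4 + 2 \cdot 0\right) + 88 = - 18 \left(-4 + 0\right) + 88 = \left(-18\right) \left(-4\right) + 88 = 72 + 88 = 160$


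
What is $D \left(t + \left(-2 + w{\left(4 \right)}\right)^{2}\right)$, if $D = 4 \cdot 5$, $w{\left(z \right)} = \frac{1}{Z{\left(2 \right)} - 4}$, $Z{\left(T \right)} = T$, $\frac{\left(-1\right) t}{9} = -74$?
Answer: $13445$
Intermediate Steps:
$t = 666$ ($t = \left(-9\right) \left(-74\right) = 666$)
$w{\left(z \right)} = - \frac{1}{2}$ ($w{\left(z \right)} = \frac{1}{2 - 4} = \frac{1}{-2} = - \frac{1}{2}$)
$D = 20$
$D \left(t + \left(-2 + w{\left(4 \right)}\right)^{2}\right) = 20 \left(666 + \left(-2 - \frac{1}{2}\right)^{2}\right) = 20 \left(666 + \left(- \frac{5}{2}\right)^{2}\right) = 20 \left(666 + \frac{25}{4}\right) = 20 \cdot \frac{2689}{4} = 13445$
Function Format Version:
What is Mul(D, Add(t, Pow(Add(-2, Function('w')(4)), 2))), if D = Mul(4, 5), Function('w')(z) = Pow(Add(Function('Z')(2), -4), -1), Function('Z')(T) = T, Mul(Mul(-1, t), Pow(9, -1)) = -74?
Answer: 13445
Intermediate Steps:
t = 666 (t = Mul(-9, -74) = 666)
Function('w')(z) = Rational(-1, 2) (Function('w')(z) = Pow(Add(2, -4), -1) = Pow(-2, -1) = Rational(-1, 2))
D = 20
Mul(D, Add(t, Pow(Add(-2, Function('w')(4)), 2))) = Mul(20, Add(666, Pow(Add(-2, Rational(-1, 2)), 2))) = Mul(20, Add(666, Pow(Rational(-5, 2), 2))) = Mul(20, Add(666, Rational(25, 4))) = Mul(20, Rational(2689, 4)) = 13445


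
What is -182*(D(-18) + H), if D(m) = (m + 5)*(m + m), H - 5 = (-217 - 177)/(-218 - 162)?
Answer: -8196097/95 ≈ -86275.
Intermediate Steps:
H = 1147/190 (H = 5 + (-217 - 177)/(-218 - 162) = 5 - 394/(-380) = 5 - 394*(-1/380) = 5 + 197/190 = 1147/190 ≈ 6.0368)
D(m) = 2*m*(5 + m) (D(m) = (5 + m)*(2*m) = 2*m*(5 + m))
-182*(D(-18) + H) = -182*(2*(-18)*(5 - 18) + 1147/190) = -182*(2*(-18)*(-13) + 1147/190) = -182*(468 + 1147/190) = -182*90067/190 = -8196097/95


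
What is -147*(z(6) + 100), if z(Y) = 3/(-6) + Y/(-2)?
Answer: -28371/2 ≈ -14186.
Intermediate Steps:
z(Y) = -½ - Y/2 (z(Y) = 3*(-⅙) + Y*(-½) = -½ - Y/2)
-147*(z(6) + 100) = -147*((-½ - ½*6) + 100) = -147*((-½ - 3) + 100) = -147*(-7/2 + 100) = -147*193/2 = -28371/2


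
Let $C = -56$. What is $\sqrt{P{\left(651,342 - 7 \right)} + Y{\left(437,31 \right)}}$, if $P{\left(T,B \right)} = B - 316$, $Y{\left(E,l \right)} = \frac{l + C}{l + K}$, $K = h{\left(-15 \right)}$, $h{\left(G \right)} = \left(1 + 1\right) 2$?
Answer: $\frac{8 \sqrt{14}}{7} \approx 4.2762$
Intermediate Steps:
$h{\left(G \right)} = 4$ ($h{\left(G \right)} = 2 \cdot 2 = 4$)
$K = 4$
$Y{\left(E,l \right)} = \frac{-56 + l}{4 + l}$ ($Y{\left(E,l \right)} = \frac{l - 56}{l + 4} = \frac{-56 + l}{4 + l}$)
$P{\left(T,B \right)} = -316 + B$
$\sqrt{P{\left(651,342 - 7 \right)} + Y{\left(437,31 \right)}} = \sqrt{\left(-316 + \left(342 - 7\right)\right) + \frac{-56 + 31}{4 + 31}} = \sqrt{\left(-316 + \left(342 - 7\right)\right) + \frac{1}{35} \left(-25\right)} = \sqrt{\left(-316 + 335\right) + \frac{1}{35} \left(-25\right)} = \sqrt{19 - \frac{5}{7}} = \sqrt{\frac{128}{7}} = \frac{8 \sqrt{14}}{7}$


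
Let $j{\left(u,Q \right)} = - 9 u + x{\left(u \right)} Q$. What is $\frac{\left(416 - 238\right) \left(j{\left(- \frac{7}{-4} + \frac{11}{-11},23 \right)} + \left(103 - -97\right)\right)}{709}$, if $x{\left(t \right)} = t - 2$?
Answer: $\frac{29281}{709} \approx 41.299$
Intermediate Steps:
$x{\left(t \right)} = -2 + t$ ($x{\left(t \right)} = t - 2 = -2 + t$)
$j{\left(u,Q \right)} = - 9 u + Q \left(-2 + u\right)$ ($j{\left(u,Q \right)} = - 9 u + \left(-2 + u\right) Q = - 9 u + Q \left(-2 + u\right)$)
$\frac{\left(416 - 238\right) \left(j{\left(- \frac{7}{-4} + \frac{11}{-11},23 \right)} + \left(103 - -97\right)\right)}{709} = \frac{\left(416 - 238\right) \left(\left(- 9 \left(- \frac{7}{-4} + \frac{11}{-11}\right) + 23 \left(-2 + \left(- \frac{7}{-4} + \frac{11}{-11}\right)\right)\right) + \left(103 - -97\right)\right)}{709} = 178 \left(\left(- 9 \left(\left(-7\right) \left(- \frac{1}{4}\right) + 11 \left(- \frac{1}{11}\right)\right) + 23 \left(-2 + \left(\left(-7\right) \left(- \frac{1}{4}\right) + 11 \left(- \frac{1}{11}\right)\right)\right)\right) + \left(103 + 97\right)\right) \frac{1}{709} = 178 \left(\left(- 9 \left(\frac{7}{4} - 1\right) + 23 \left(-2 + \left(\frac{7}{4} - 1\right)\right)\right) + 200\right) \frac{1}{709} = 178 \left(\left(\left(-9\right) \frac{3}{4} + 23 \left(-2 + \frac{3}{4}\right)\right) + 200\right) \frac{1}{709} = 178 \left(\left(- \frac{27}{4} + 23 \left(- \frac{5}{4}\right)\right) + 200\right) \frac{1}{709} = 178 \left(\left(- \frac{27}{4} - \frac{115}{4}\right) + 200\right) \frac{1}{709} = 178 \left(- \frac{71}{2} + 200\right) \frac{1}{709} = 178 \cdot \frac{329}{2} \cdot \frac{1}{709} = 29281 \cdot \frac{1}{709} = \frac{29281}{709}$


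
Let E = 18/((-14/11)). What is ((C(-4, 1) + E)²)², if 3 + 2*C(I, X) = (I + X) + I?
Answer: 322417936/2401 ≈ 1.3428e+5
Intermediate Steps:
C(I, X) = -3/2 + I + X/2 (C(I, X) = -3/2 + ((I + X) + I)/2 = -3/2 + (X + 2*I)/2 = -3/2 + (I + X/2) = -3/2 + I + X/2)
E = -99/7 (E = 18/((-14*1/11)) = 18/(-14/11) = 18*(-11/14) = -99/7 ≈ -14.143)
((C(-4, 1) + E)²)² = (((-3/2 - 4 + (½)*1) - 99/7)²)² = (((-3/2 - 4 + ½) - 99/7)²)² = ((-5 - 99/7)²)² = ((-134/7)²)² = (17956/49)² = 322417936/2401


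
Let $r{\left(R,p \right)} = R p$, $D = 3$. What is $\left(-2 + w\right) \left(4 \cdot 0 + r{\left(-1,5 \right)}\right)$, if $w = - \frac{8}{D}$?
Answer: $\frac{70}{3} \approx 23.333$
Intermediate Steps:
$w = - \frac{8}{3} \approx -2.6667$
$\left(-2 + w\right) \left(4 \cdot 0 + r{\left(-1,5 \right)}\right) = \left(-2 - \frac{8}{3}\right) \left(4 \cdot 0 - 5\right) = - \frac{14 \left(0 - 5\right)}{3} = \left(- \frac{14}{3}\right) \left(-5\right) = \frac{70}{3}$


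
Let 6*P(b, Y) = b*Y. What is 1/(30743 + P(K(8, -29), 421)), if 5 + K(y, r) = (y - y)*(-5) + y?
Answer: 2/61907 ≈ 3.2307e-5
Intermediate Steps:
K(y, r) = -5 + y (K(y, r) = -5 + ((y - y)*(-5) + y) = -5 + (0*(-5) + y) = -5 + (0 + y) = -5 + y)
P(b, Y) = Y*b/6 (P(b, Y) = (b*Y)/6 = (Y*b)/6 = Y*b/6)
1/(30743 + P(K(8, -29), 421)) = 1/(30743 + (⅙)*421*(-5 + 8)) = 1/(30743 + (⅙)*421*3) = 1/(30743 + 421/2) = 1/(61907/2) = 2/61907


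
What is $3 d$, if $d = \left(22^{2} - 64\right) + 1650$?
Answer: $6210$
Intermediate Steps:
$d = 2070$ ($d = \left(484 - 64\right) + 1650 = 420 + 1650 = 2070$)
$3 d = 3 \cdot 2070 = 6210$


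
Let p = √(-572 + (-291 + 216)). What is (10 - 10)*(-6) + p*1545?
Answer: 1545*I*√647 ≈ 39299.0*I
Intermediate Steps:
p = I*√647 (p = √(-572 - 75) = √(-647) = I*√647 ≈ 25.436*I)
(10 - 10)*(-6) + p*1545 = (10 - 10)*(-6) + (I*√647)*1545 = 0*(-6) + 1545*I*√647 = 0 + 1545*I*√647 = 1545*I*√647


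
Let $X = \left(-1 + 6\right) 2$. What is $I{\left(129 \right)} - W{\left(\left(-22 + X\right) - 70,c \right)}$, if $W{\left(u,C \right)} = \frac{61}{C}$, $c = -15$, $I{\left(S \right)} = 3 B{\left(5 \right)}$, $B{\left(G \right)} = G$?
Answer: $\frac{286}{15} \approx 19.067$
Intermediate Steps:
$X = 10$ ($X = 5 \cdot 2 = 10$)
$I{\left(S \right)} = 15$ ($I{\left(S \right)} = 3 \cdot 5 = 15$)
$I{\left(129 \right)} - W{\left(\left(-22 + X\right) - 70,c \right)} = 15 - \frac{61}{-15} = 15 - 61 \left(- \frac{1}{15}\right) = 15 - - \frac{61}{15} = 15 + \frac{61}{15} = \frac{286}{15}$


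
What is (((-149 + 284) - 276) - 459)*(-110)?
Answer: 66000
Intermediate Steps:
(((-149 + 284) - 276) - 459)*(-110) = ((135 - 276) - 459)*(-110) = (-141 - 459)*(-110) = -600*(-110) = 66000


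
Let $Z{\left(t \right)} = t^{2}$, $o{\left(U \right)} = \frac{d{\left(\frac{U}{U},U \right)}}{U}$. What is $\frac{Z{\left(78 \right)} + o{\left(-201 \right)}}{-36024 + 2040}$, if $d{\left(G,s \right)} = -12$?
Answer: $- \frac{25477}{142308} \approx -0.17903$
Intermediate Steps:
$o{\left(U \right)} = - \frac{12}{U}$
$\frac{Z{\left(78 \right)} + o{\left(-201 \right)}}{-36024 + 2040} = \frac{78^{2} - \frac{12}{-201}}{-36024 + 2040} = \frac{6084 - - \frac{4}{67}}{-33984} = \left(6084 + \frac{4}{67}\right) \left(- \frac{1}{33984}\right) = \frac{407632}{67} \left(- \frac{1}{33984}\right) = - \frac{25477}{142308}$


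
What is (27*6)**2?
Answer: 26244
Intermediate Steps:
(27*6)**2 = 162**2 = 26244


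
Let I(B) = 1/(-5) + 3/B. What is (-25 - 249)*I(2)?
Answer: -1781/5 ≈ -356.20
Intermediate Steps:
I(B) = -1/5 + 3/B (I(B) = 1*(-1/5) + 3/B = -1/5 + 3/B)
(-25 - 249)*I(2) = (-25 - 249)*((1/5)*(15 - 1*2)/2) = -274*(15 - 2)/(5*2) = -274*13/(5*2) = -274*13/10 = -1781/5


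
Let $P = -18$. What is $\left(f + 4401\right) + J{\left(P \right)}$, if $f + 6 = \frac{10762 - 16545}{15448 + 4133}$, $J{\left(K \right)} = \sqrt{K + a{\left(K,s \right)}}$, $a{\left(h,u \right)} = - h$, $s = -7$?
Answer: $\frac{86052712}{19581} \approx 4394.7$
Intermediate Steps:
$J{\left(K \right)} = 0$ ($J{\left(K \right)} = \sqrt{K - K} = \sqrt{0} = 0$)
$f = - \frac{123269}{19581}$ ($f = -6 + \frac{10762 - 16545}{15448 + 4133} = -6 - \frac{5783}{19581} = - \frac{123269}{19581} \approx -6.2953$)
$\left(f + 4401\right) + J{\left(P \right)} = \left(- \frac{123269}{19581} + 4401\right) + 0 = \frac{86052712}{19581} + 0 = \frac{86052712}{19581}$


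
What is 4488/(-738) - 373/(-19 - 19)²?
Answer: -1125991/177612 ≈ -6.3396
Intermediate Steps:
4488/(-738) - 373/(-19 - 19)² = 4488*(-1/738) - 373/((-38)²) = -748/123 - 373/1444 = -1125991/177612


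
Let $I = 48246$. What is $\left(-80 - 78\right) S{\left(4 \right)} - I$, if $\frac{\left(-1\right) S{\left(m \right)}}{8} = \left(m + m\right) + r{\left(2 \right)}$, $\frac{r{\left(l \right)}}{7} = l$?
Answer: $-20438$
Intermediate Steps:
$r{\left(l \right)} = 7 l$
$S{\left(m \right)} = -112 - 16 m$ ($S{\left(m \right)} = - 8 \left(\left(m + m\right) + 7 \cdot 2\right) = - 8 \left(2 m + 14\right) = - 8 \left(14 + 2 m\right) = -112 - 16 m$)
$\left(-80 - 78\right) S{\left(4 \right)} - I = \left(-80 - 78\right) \left(-112 - 64\right) - 48246 = - 158 \left(-112 - 64\right) - 48246 = \left(-158\right) \left(-176\right) - 48246 = 27808 - 48246 = -20438$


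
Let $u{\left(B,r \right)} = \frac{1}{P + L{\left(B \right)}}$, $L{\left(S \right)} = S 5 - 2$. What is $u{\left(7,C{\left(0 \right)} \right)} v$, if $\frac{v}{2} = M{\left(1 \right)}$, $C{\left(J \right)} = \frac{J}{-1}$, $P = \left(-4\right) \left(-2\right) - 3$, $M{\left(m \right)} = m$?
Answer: $\frac{1}{19} \approx 0.052632$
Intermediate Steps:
$L{\left(S \right)} = -2 + 5 S$ ($L{\left(S \right)} = 5 S - 2 = -2 + 5 S$)
$P = 5$ ($P = 8 - 3 = 5$)
$C{\left(J \right)} = - J$ ($C{\left(J \right)} = J \left(-1\right) = - J$)
$v = 2$ ($v = 2 \cdot 1 = 2$)
$u{\left(B,r \right)} = \frac{1}{3 + 5 B}$ ($u{\left(B,r \right)} = \frac{1}{5 + \left(-2 + 5 B\right)} = \frac{1}{3 + 5 B}$)
$u{\left(7,C{\left(0 \right)} \right)} v = \frac{1}{3 + 5 \cdot 7} \cdot 2 = \frac{1}{3 + 35} \cdot 2 = \frac{1}{38} \cdot 2 = \frac{1}{19}$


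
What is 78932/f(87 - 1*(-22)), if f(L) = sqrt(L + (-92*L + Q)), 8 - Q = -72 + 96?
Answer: -78932*I*sqrt(9935)/9935 ≈ -791.9*I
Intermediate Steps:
Q = -16 (Q = 8 - (-72 + 96) = 8 - 1*24 = 8 - 24 = -16)
f(L) = sqrt(-16 - 91*L) (f(L) = sqrt(L + (-92*L - 16)) = sqrt(L + (-16 - 92*L)) = sqrt(-16 - 91*L))
78932/f(87 - 1*(-22)) = 78932/(sqrt(-16 - 91*(87 - 1*(-22)))) = 78932/(sqrt(-16 - 91*(87 + 22))) = 78932/(sqrt(-16 - 91*109)) = 78932/(sqrt(-16 - 9919)) = 78932/(sqrt(-9935)) = 78932/((I*sqrt(9935))) = 78932*(-I*sqrt(9935)/9935) = -78932*I*sqrt(9935)/9935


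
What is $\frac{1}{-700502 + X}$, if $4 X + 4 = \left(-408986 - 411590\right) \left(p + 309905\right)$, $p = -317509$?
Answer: $\frac{1}{1559214473} \approx 6.4135 \cdot 10^{-10}$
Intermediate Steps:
$X = 1559914975$ ($X = -1 + \frac{\left(-408986 - 411590\right) \left(-317509 + 309905\right)}{4} = -1 + \frac{\left(-820576\right) \left(-7604\right)}{4} = -1 + \frac{1}{4} \cdot 6239659904 = -1 + 1559914976 = 1559914975$)
$\frac{1}{-700502 + X} = \frac{1}{-700502 + 1559914975} = \frac{1}{1559214473}$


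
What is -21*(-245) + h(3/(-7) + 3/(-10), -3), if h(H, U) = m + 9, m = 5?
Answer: 5159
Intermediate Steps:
h(H, U) = 14 (h(H, U) = 5 + 9 = 14)
-21*(-245) + h(3/(-7) + 3/(-10), -3) = -21*(-245) + 14 = 5145 + 14 = 5159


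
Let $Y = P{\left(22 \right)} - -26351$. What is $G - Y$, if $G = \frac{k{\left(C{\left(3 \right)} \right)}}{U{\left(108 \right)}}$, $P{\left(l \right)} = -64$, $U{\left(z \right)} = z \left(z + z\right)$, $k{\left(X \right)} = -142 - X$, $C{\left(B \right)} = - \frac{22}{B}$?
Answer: $- \frac{459917453}{17496} \approx -26287.0$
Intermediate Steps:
$U{\left(z \right)} = 2 z^{2}$ ($U{\left(z \right)} = z 2 z = 2 z^{2}$)
$Y = 26287$ ($Y = -64 - -26351 = -64 + 26351 = 26287$)
$G = - \frac{101}{17496}$ ($G = \frac{-142 - - \frac{22}{3}}{2 \cdot 108^{2}} = \frac{-142 - \left(-22\right) \frac{1}{3}}{2 \cdot 11664} = \frac{-142 - - \frac{22}{3}}{23328} = \left(-142 + \frac{22}{3}\right) \frac{1}{23328} = \left(- \frac{404}{3}\right) \frac{1}{23328} = - \frac{101}{17496} \approx -0.0057727$)
$G - Y = - \frac{101}{17496} - 26287 = - \frac{459917453}{17496}$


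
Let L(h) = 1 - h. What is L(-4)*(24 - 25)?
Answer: -5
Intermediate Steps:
L(-4)*(24 - 25) = (1 - 1*(-4))*(24 - 25) = (1 + 4)*(-1) = 5*(-1) = -5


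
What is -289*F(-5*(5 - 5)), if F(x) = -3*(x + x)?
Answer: 0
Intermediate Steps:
F(x) = -6*x
-289*F(-5*(5 - 5)) = -(-1734)*(-5*(5 - 5)) = -(-1734)*(-5*0) = -(-1734)*0 = -289*0 = 0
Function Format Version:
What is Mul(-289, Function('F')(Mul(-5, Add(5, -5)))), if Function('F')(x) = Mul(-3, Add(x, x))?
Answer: 0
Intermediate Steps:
Function('F')(x) = Mul(-6, x) (Function('F')(x) = Mul(-3, Mul(2, x)) = Mul(-6, x))
Mul(-289, Function('F')(Mul(-5, Add(5, -5)))) = Mul(-289, Mul(-6, Mul(-5, Add(5, -5)))) = Mul(-289, Mul(-6, Mul(-5, 0))) = Mul(-289, Mul(-6, 0)) = Mul(-289, 0) = 0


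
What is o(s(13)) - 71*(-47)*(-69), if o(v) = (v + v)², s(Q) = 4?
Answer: -230189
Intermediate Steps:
o(v) = 4*v² (o(v) = (2*v)² = 4*v²)
o(s(13)) - 71*(-47)*(-69) = 4*4² - 71*(-47)*(-69) = 4*16 - (-3337)*(-69) = 64 - 1*230253 = 64 - 230253 = -230189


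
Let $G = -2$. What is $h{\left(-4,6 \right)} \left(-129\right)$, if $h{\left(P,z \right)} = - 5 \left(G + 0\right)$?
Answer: $-1290$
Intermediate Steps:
$h{\left(P,z \right)} = 10$ ($h{\left(P,z \right)} = - 5 \left(-2 + 0\right) = \left(-5\right) \left(-2\right) = 10$)
$h{\left(-4,6 \right)} \left(-129\right) = 10 \left(-129\right) = -1290$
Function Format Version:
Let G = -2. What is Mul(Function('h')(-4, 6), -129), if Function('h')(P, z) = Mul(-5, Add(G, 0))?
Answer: -1290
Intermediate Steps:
Function('h')(P, z) = 10 (Function('h')(P, z) = Mul(-5, Add(-2, 0)) = Mul(-5, -2) = 10)
Mul(Function('h')(-4, 6), -129) = Mul(10, -129) = -1290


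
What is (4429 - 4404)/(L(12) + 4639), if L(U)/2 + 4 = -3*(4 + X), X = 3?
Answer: 25/4589 ≈ 0.0054478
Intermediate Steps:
L(U) = -50 (L(U) = -8 + 2*(-3*(4 + 3)) = -8 + 2*(-3*7) = -8 + 2*(-21) = -8 - 42 = -50)
(4429 - 4404)/(L(12) + 4639) = (4429 - 4404)/(-50 + 4639) = 25/4589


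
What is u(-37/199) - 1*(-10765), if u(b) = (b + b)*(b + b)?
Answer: 426310241/39601 ≈ 10765.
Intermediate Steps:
u(b) = 4*b² (u(b) = (2*b)*(2*b) = 4*b²)
u(-37/199) - 1*(-10765) = 4*(-37/199)² - 1*(-10765) = 4*(-37*1/199)² + 10765 = 4*(-37/199)² + 10765 = 4*(1369/39601) + 10765 = 5476/39601 + 10765 = 426310241/39601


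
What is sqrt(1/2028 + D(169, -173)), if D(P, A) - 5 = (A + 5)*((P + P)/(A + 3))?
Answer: sqrt(14902445055)/6630 ≈ 18.413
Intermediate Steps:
D(P, A) = 5 + 2*P*(5 + A)/(3 + A) (D(P, A) = 5 + (A + 5)*((P + P)/(A + 3)) = 5 + (5 + A)*((2*P)/(3 + A)) = 5 + (5 + A)*(2*P/(3 + A)) = 5 + 2*P*(5 + A)/(3 + A))
sqrt(1/2028 + D(169, -173)) = sqrt(1/2028 + (15 + 5*(-173) + 10*169 + 2*(-173)*169)/(3 - 173)) = sqrt(1/2028 + (15 - 865 + 1690 - 58474)/(-170)) = sqrt(1/2028 - 1/170*(-57634)) = sqrt(1/2028 + 28817/85) = sqrt(58440961/172380) = sqrt(14902445055)/6630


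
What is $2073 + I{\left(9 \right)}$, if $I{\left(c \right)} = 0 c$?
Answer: $2073$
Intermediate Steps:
$I{\left(c \right)} = 0$
$2073 + I{\left(9 \right)} = 2073 + 0 = 2073$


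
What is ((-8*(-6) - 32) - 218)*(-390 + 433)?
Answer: -8686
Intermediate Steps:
((-8*(-6) - 32) - 218)*(-390 + 433) = ((48 - 32) - 218)*43 = (16 - 218)*43 = -202*43 = -8686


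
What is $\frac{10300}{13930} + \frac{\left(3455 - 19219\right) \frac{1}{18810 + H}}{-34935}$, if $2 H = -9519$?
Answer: $\frac{1011203606554}{1367519849955} \approx 0.73944$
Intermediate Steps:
$H = - \frac{9519}{2}$ ($H = \frac{1}{2} \left(-9519\right) = - \frac{9519}{2} \approx -4759.5$)
$\frac{10300}{13930} + \frac{\left(3455 - 19219\right) \frac{1}{18810 + H}}{-34935} = \frac{10300}{13930} + \frac{\left(3455 - 19219\right) \frac{1}{18810 - \frac{9519}{2}}}{-34935} = 10300 \cdot \frac{1}{13930} + - \frac{15764}{\frac{28101}{2}} \left(- \frac{1}{34935}\right) = \frac{1030}{1393} + \left(-15764\right) \frac{2}{28101} \left(- \frac{1}{34935}\right) = \frac{1030}{1393} - - \frac{31528}{981708435} = \frac{1030}{1393} + \frac{31528}{981708435} = \frac{1011203606554}{1367519849955}$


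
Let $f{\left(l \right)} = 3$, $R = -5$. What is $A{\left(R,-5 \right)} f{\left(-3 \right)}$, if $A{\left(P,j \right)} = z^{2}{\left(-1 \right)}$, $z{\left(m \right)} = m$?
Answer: $3$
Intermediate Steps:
$A{\left(P,j \right)} = 1$ ($A{\left(P,j \right)} = \left(-1\right)^{2} = 1$)
$A{\left(R,-5 \right)} f{\left(-3 \right)} = 1 \cdot 3 = 3$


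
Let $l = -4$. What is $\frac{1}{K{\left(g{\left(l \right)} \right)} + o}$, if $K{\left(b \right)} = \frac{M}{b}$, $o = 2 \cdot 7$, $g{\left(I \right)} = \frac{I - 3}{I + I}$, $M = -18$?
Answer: $- \frac{7}{46} \approx -0.15217$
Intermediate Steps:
$g{\left(I \right)} = \frac{-3 + I}{2 I}$
$o = 14$
$K{\left(b \right)} = - \frac{18}{b}$
$\frac{1}{K{\left(g{\left(l \right)} \right)} + o} = \frac{1}{- \frac{18}{\frac{1}{2} \frac{1}{-4} \left(-3 - 4\right)} + 14} = \frac{1}{- \frac{18}{\frac{1}{2} \left(- \frac{1}{4}\right) \left(-7\right)} + 14} = \frac{1}{- \frac{18}{\frac{7}{8}} + 14} = \frac{1}{\left(-18\right) \frac{8}{7} + 14} = \frac{1}{- \frac{144}{7} + 14} = \frac{1}{- \frac{46}{7}} = - \frac{7}{46}$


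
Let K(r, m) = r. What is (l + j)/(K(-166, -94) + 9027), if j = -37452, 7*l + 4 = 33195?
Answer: -228973/62027 ≈ -3.6915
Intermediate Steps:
l = 33191/7 (l = -4/7 + (⅐)*33195 = -4/7 + 33195/7 = 33191/7 ≈ 4741.6)
(l + j)/(K(-166, -94) + 9027) = (33191/7 - 37452)/(-166 + 9027) = -228973/7/8861 = -228973/7*1/8861 = -228973/62027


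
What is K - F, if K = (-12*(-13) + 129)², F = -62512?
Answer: 143737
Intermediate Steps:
K = 81225 (K = (156 + 129)² = 285² = 81225)
K - F = 81225 - 1*(-62512) = 81225 + 62512 = 143737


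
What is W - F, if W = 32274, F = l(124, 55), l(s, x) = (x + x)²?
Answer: 20174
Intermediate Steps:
l(s, x) = 4*x² (l(s, x) = (2*x)² = 4*x²)
F = 12100 (F = 4*55² = 4*3025 = 12100)
W - F = 32274 - 1*12100 = 32274 - 12100 = 20174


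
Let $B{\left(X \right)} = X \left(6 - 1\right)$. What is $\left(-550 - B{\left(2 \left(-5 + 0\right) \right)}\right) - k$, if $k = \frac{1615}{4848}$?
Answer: $- \frac{2425615}{4848} \approx -500.33$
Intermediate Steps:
$k = \frac{1615}{4848}$ ($k = 1615 \cdot \frac{1}{4848} = \frac{1615}{4848} \approx 0.33313$)
$B{\left(X \right)} = 5 X$ ($B{\left(X \right)} = X 5 = 5 X$)
$\left(-550 - B{\left(2 \left(-5 + 0\right) \right)}\right) - k = \left(-550 - 5 \cdot 2 \left(-5 + 0\right)\right) - \frac{1615}{4848} = \left(-550 - 5 \cdot 2 \left(-5\right)\right) - \frac{1615}{4848} = \left(-550 - 5 \left(-10\right)\right) - \frac{1615}{4848} = \left(-550 - -50\right) - \frac{1615}{4848} = \left(-550 + 50\right) - \frac{1615}{4848} = -500 - \frac{1615}{4848} = - \frac{2425615}{4848}$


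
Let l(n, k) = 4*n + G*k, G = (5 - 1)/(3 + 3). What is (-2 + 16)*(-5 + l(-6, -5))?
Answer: -1358/3 ≈ -452.67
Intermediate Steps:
G = ⅔ (G = 4/6 = 4*(⅙) = ⅔ ≈ 0.66667)
l(n, k) = 4*n + 2*k/3
(-2 + 16)*(-5 + l(-6, -5)) = (-2 + 16)*(-5 + (4*(-6) + (⅔)*(-5))) = 14*(-5 + (-24 - 10/3)) = 14*(-5 - 82/3) = 14*(-97/3) = -1358/3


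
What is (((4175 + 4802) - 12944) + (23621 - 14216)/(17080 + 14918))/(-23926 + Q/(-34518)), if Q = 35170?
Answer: 730209080733/4404593165054 ≈ 0.16578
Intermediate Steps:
(((4175 + 4802) - 12944) + (23621 - 14216)/(17080 + 14918))/(-23926 + Q/(-34518)) = (((4175 + 4802) - 12944) + (23621 - 14216)/(17080 + 14918))/(-23926 + 35170/(-34518)) = ((8977 - 12944) + 9405/31998)/(-23926 + 35170*(-1/34518)) = (-3967 + 9405*(1/31998))/(-23926 - 17585/17259) = (-3967 + 3135/10666)/(-412956419/17259) = -42308887/10666*(-17259/412956419) = 730209080733/4404593165054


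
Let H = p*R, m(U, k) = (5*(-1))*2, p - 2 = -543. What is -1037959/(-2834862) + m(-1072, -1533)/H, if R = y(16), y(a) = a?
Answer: 2253230431/6134641368 ≈ 0.36730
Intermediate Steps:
R = 16
p = -541 (p = 2 - 543 = -541)
m(U, k) = -10 (m(U, k) = -5*2 = -10)
H = -8656 (H = -541*16 = -8656)
-1037959/(-2834862) + m(-1072, -1533)/H = -1037959/(-2834862) - 10/(-8656) = -1037959*(-1/2834862) - 10*(-1/8656) = 1037959/2834862 + 5/4328 = 2253230431/6134641368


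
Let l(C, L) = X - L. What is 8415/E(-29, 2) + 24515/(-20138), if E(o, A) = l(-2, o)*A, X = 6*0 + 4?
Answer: 1271540/10069 ≈ 126.28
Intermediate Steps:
X = 4 (X = 0 + 4 = 4)
l(C, L) = 4 - L
E(o, A) = A*(4 - o) (E(o, A) = (4 - o)*A = A*(4 - o))
8415/E(-29, 2) + 24515/(-20138) = 8415/((2*(4 - 1*(-29)))) + 24515/(-20138) = 8415/((2*(4 + 29))) + 24515*(-1/20138) = 8415/((2*33)) - 24515/20138 = 8415/66 - 24515/20138 = 8415*(1/66) - 24515/20138 = 255/2 - 24515/20138 = 1271540/10069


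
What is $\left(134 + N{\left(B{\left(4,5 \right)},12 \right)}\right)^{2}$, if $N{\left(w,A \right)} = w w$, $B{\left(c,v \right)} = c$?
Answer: $22500$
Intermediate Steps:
$N{\left(w,A \right)} = w^{2}$
$\left(134 + N{\left(B{\left(4,5 \right)},12 \right)}\right)^{2} = \left(134 + 4^{2}\right)^{2} = \left(134 + 16\right)^{2} = 150^{2} = 22500$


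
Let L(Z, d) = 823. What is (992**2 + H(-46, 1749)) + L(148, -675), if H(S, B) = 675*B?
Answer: 2165462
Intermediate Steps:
(992**2 + H(-46, 1749)) + L(148, -675) = (992**2 + 675*1749) + 823 = (984064 + 1180575) + 823 = 2164639 + 823 = 2165462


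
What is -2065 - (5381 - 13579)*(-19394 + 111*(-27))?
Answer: -183563483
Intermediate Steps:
-2065 - (5381 - 13579)*(-19394 + 111*(-27)) = -2065 - (-8198)*(-19394 - 2997) = -2065 - (-8198)*(-22391) = -2065 - 1*183561418 = -2065 - 183561418 = -183563483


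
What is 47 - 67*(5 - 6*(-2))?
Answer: -1092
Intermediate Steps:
47 - 67*(5 - 6*(-2)) = 47 - 67*(5 + 12) = 47 - 67*17 = 47 - 1139 = -1092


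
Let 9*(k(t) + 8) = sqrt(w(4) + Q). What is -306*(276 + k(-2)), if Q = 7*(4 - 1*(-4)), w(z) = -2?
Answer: -82008 - 102*sqrt(6) ≈ -82258.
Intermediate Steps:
Q = 56 (Q = 7*(4 + 4) = 7*8 = 56)
k(t) = -8 + sqrt(6)/3 (k(t) = -8 + sqrt(-2 + 56)/9 = -8 + sqrt(54)/9 = -8 + (3*sqrt(6))/9 = -8 + sqrt(6)/3)
-306*(276 + k(-2)) = -306*(276 + (-8 + sqrt(6)/3)) = -306*(268 + sqrt(6)/3) = -82008 - 102*sqrt(6)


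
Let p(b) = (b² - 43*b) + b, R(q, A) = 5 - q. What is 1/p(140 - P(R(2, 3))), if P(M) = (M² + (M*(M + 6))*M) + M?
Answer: 1/235 ≈ 0.0042553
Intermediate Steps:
P(M) = M + M² + M²*(6 + M) (P(M) = (M² + (M*(6 + M))*M) + M = (M² + M²*(6 + M)) + M = M + M² + M²*(6 + M))
p(b) = b² - 42*b
1/p(140 - P(R(2, 3))) = 1/((140 - (5 - 1*2)*(1 + (5 - 1*2)² + 7*(5 - 1*2)))*(-42 + (140 - (5 - 1*2)*(1 + (5 - 1*2)² + 7*(5 - 1*2))))) = 1/((140 - (5 - 2)*(1 + (5 - 2)² + 7*(5 - 2)))*(-42 + (140 - (5 - 2)*(1 + (5 - 2)² + 7*(5 - 2))))) = 1/((140 - 3*(1 + 3² + 7*3))*(-42 + (140 - 3*(1 + 3² + 7*3)))) = 1/((140 - 3*(1 + 9 + 21))*(-42 + (140 - 3*(1 + 9 + 21)))) = 1/((140 - 3*31)*(-42 + (140 - 3*31))) = 1/((140 - 1*93)*(-42 + (140 - 1*93))) = 1/((140 - 93)*(-42 + (140 - 93))) = 1/(47*(-42 + 47)) = 1/(47*5) = 1/235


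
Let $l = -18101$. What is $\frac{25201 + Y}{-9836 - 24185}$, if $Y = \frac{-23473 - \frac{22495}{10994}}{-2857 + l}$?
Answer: $- \frac{1935625749103}{2612951741764} \approx -0.74078$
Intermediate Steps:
$Y = \frac{86028219}{76804084}$ ($Y = \frac{-23473 - \frac{22495}{10994}}{-2857 - 18101} = \frac{-23473 - \frac{22495}{10994}}{-20958} = \left(-23473 - \frac{22495}{10994}\right) \left(- \frac{1}{20958}\right) = \left(- \frac{258084657}{10994}\right) \left(- \frac{1}{20958}\right) = \frac{86028219}{76804084} \approx 1.1201$)
$\frac{25201 + Y}{-9836 - 24185} = \frac{25201 + \frac{86028219}{76804084}}{-9836 - 24185} = \frac{1935625749103}{76804084 \left(-34021\right)} = \frac{1935625749103}{76804084} \left(- \frac{1}{34021}\right) = - \frac{1935625749103}{2612951741764}$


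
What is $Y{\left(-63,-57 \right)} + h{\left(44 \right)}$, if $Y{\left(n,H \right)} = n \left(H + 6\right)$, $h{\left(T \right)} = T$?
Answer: $3257$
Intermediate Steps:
$Y{\left(n,H \right)} = n \left(6 + H\right)$
$Y{\left(-63,-57 \right)} + h{\left(44 \right)} = - 63 \left(6 - 57\right) + 44 = \left(-63\right) \left(-51\right) + 44 = 3213 + 44 = 3257$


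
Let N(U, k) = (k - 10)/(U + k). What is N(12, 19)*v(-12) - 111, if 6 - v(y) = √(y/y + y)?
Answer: -3387/31 - 9*I*√11/31 ≈ -109.26 - 0.96289*I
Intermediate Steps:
v(y) = 6 - √(1 + y) (v(y) = 6 - √(y/y + y) = 6 - √(1 + y))
N(U, k) = (-10 + k)/(U + k)
N(12, 19)*v(-12) - 111 = ((-10 + 19)/(12 + 19))*(6 - √(1 - 12)) - 111 = (9/31)*(6 - √(-11)) - 111 = ((1/31)*9)*(6 - I*√11) - 111 = 9*(6 - I*√11)/31 - 111 = (54/31 - 9*I*√11/31) - 111 = -3387/31 - 9*I*√11/31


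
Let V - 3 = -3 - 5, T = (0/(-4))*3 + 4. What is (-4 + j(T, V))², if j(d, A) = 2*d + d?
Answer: 64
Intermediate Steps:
T = 4 (T = (0*(-¼))*3 + 4 = 0*3 + 4 = 0 + 4 = 4)
V = -5 (V = 3 + (-3 - 5) = 3 - 8 = -5)
j(d, A) = 3*d
(-4 + j(T, V))² = (-4 + 3*4)² = (-4 + 12)² = 8² = 64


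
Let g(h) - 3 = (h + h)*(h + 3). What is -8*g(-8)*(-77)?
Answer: 51128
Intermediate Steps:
g(h) = 3 + 2*h*(3 + h) (g(h) = 3 + (h + h)*(h + 3) = 3 + (2*h)*(3 + h) = 3 + 2*h*(3 + h))
-8*g(-8)*(-77) = -8*(3 + 2*(-8)² + 6*(-8))*(-77) = -8*(3 + 2*64 - 48)*(-77) = -8*(3 + 128 - 48)*(-77) = -8*83*(-77) = -664*(-77) = 51128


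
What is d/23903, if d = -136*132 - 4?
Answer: -17956/23903 ≈ -0.75120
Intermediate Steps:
d = -17956 (d = -17952 - 4 = -17956)
d/23903 = -17956/23903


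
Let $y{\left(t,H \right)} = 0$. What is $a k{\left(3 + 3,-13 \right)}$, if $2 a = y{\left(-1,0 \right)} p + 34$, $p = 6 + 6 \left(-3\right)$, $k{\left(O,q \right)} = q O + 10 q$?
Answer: $-3536$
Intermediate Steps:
$k{\left(O,q \right)} = 10 q + O q$ ($k{\left(O,q \right)} = O q + 10 q = 10 q + O q$)
$p = -12$ ($p = 6 - 18 = -12$)
$a = 17$ ($a = \frac{0 \left(-12\right) + 34}{2} = \frac{0 + 34}{2} = \frac{1}{2} \cdot 34 = 17$)
$a k{\left(3 + 3,-13 \right)} = 17 \left(- 13 \left(10 + \left(3 + 3\right)\right)\right) = 17 \left(- 13 \left(10 + 6\right)\right) = 17 \left(\left(-13\right) 16\right) = 17 \left(-208\right) = -3536$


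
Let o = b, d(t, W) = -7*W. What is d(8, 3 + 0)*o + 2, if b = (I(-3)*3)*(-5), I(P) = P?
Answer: -943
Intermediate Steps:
b = 45 (b = -3*3*(-5) = -9*(-5) = 45)
o = 45
d(8, 3 + 0)*o + 2 = -7*(3 + 0)*45 + 2 = -7*3*45 + 2 = -21*45 + 2 = -945 + 2 = -943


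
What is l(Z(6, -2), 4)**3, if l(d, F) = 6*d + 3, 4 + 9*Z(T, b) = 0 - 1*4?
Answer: -343/27 ≈ -12.704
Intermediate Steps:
Z(T, b) = -8/9 (Z(T, b) = -4/9 + (0 - 1*4)/9 = -4/9 + (0 - 4)/9 = -4/9 + (1/9)*(-4) = -4/9 - 4/9 = -8/9)
l(d, F) = 3 + 6*d
l(Z(6, -2), 4)**3 = (3 + 6*(-8/9))**3 = (3 - 16/3)**3 = (-7/3)**3 = -343/27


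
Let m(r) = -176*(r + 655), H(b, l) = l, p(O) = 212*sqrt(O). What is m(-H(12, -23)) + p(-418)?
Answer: -119328 + 212*I*sqrt(418) ≈ -1.1933e+5 + 4334.4*I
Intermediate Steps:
m(r) = -115280 - 176*r (m(r) = -176*(655 + r) = -115280 - 176*r)
m(-H(12, -23)) + p(-418) = (-115280 - (-176)*(-23)) + 212*sqrt(-418) = (-115280 - 176*23) + 212*(I*sqrt(418)) = (-115280 - 4048) + 212*I*sqrt(418) = -119328 + 212*I*sqrt(418)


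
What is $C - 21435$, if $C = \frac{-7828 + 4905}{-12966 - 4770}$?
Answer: $- \frac{380168237}{17736} \approx -21435.0$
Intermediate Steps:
$C = \frac{2923}{17736}$ ($C = - \frac{2923}{-17736} = \left(-2923\right) \left(- \frac{1}{17736}\right) = \frac{2923}{17736} \approx 0.16481$)
$C - 21435 = \frac{2923}{17736} - 21435 = - \frac{380168237}{17736}$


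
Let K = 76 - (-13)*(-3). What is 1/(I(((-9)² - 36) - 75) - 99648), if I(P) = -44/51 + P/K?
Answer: -1887/188038934 ≈ -1.0035e-5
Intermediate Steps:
K = 37 (K = 76 - 1*39 = 76 - 39 = 37)
I(P) = -44/51 + P/37
1/(I(((-9)² - 36) - 75) - 99648) = 1/((-44/51 + (((-9)² - 36) - 75)/37) - 99648) = 1/((-44/51 + ((81 - 36) - 75)/37) - 99648) = 1/((-44/51 + (45 - 75)/37) - 99648) = 1/((-44/51 + (1/37)*(-30)) - 99648) = 1/((-44/51 - 30/37) - 99648) = 1/(-3158/1887 - 99648) = 1/(-188038934/1887) = -1887/188038934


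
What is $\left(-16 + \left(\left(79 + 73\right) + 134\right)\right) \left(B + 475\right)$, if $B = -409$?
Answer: $17820$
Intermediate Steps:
$\left(-16 + \left(\left(79 + 73\right) + 134\right)\right) \left(B + 475\right) = \left(-16 + \left(\left(79 + 73\right) + 134\right)\right) \left(-409 + 475\right) = \left(-16 + \left(152 + 134\right)\right) 66 = \left(-16 + 286\right) 66 = 270 \cdot 66 = 17820$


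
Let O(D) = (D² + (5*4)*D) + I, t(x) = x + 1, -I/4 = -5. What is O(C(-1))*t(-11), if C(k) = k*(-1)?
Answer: -410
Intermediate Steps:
I = 20 (I = -4*(-5) = 20)
t(x) = 1 + x
C(k) = -k
O(D) = 20 + D² + 20*D (O(D) = (D² + (5*4)*D) + 20 = (D² + 20*D) + 20 = 20 + D² + 20*D)
O(C(-1))*t(-11) = (20 + (-1*(-1))² + 20*(-1*(-1)))*(1 - 11) = (20 + 1² + 20*1)*(-10) = (20 + 1 + 20)*(-10) = 41*(-10) = -410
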